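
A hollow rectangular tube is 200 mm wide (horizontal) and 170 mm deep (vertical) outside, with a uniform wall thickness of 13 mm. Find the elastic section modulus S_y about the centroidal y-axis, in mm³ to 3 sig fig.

S_y ≈ 5.01 × 10⁵ mm³

Decompose the section into non-overlapping parts with the origin at the bottom-left of its bounding rectangle.
Outer rectangle: 200 × 170, A = 34 000 mm², x = 100 mm, Ī = 113 333 333 mm⁴.
Inner void (subtracted): 174 × 144, A = 25 056 mm², x = 100 mm, Ī = 63 216 288 mm⁴.
By symmetry the centroid is at mid-width, x̄ = 100 mm.
All pieces are centred on the centroidal y-axis, so I = ΣĪ (holes subtracted) = 50 117 045 mm⁴.
Extreme fibre distance c = 100 mm; S = I/c = 501 170 mm³.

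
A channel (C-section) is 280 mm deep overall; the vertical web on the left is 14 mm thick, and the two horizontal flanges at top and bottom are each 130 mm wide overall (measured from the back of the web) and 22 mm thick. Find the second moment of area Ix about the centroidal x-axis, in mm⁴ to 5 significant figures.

Break the section into simple shapes (no overlaps), measuring from the bottom-left corner of the bounding box.
Web: 14 × 280, A = 3 920 mm², y = 140 mm, Ī = 25 610 667 mm⁴.
Top flange (beyond web): 116 × 22, A = 2 552 mm², y = 269 mm, Ī = 102930.7 mm⁴.
Bottom flange (beyond web): 116 × 22, A = 2 552 mm², y = 11 mm, Ī = 102930.7 mm⁴.
By symmetry the centroid is at mid-height, ȳ = 140 mm.
Transfer each piece to the centroidal x-axis using Ī + A·d² with d = y − 140:
  web: d = 0 mm → contributes +25 610 667 mm⁴
  top flange (beyond web): d = 129 mm → contributes +42 570 763 mm⁴
  bottom flange (beyond web): d = -129 mm → contributes +42 570 763 mm⁴
Total I = 110 752 192 mm⁴.

Ix ≈ 1.1075 × 10⁸ mm⁴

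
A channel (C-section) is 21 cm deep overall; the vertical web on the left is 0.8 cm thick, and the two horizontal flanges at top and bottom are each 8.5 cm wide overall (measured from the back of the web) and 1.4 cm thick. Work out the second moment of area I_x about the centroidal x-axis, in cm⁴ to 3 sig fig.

I_x ≈ 2690 cm⁴

Treat the section as a set of non-overlapping primitives; coordinates are from the bounding-box lower-left.
Web: 0.8 × 21, A = 16.8 cm², y = 10.5 cm, Ī = 617.4 cm⁴.
Top flange (beyond web): 7.7 × 1.4, A = 10.78 cm², y = 20.3 cm, Ī = 1.7607 cm⁴.
Bottom flange (beyond web): 7.7 × 1.4, A = 10.78 cm², y = 0.7 cm, Ī = 1.7607 cm⁴.
By symmetry the centroid is at mid-height, ȳ = 10.5 cm.
Transfer each piece to the centroidal x-axis using Ī + A·d² with d = y − 10.5:
  web: d = 0 cm → contributes +617.4 cm⁴
  top flange (beyond web): d = 9.8 cm → contributes +1037.1 cm⁴
  bottom flange (beyond web): d = -9.8 cm → contributes +1037.1 cm⁴
Total I = 2691.5 cm⁴.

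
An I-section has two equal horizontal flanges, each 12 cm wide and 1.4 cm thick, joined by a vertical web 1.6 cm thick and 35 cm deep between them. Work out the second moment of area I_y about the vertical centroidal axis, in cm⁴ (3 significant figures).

I_y ≈ 415 cm⁴

Split into non-overlapping primitives; take the origin at the lower-left of the bounding box.
Bottom flange: 12 × 1.4, A = 16.8 cm², x = 6 cm, Ī = 201.6 cm⁴.
Web: 1.6 × 35, A = 56 cm², x = 6 cm, Ī = 11.947 cm⁴.
Top flange: 12 × 1.4, A = 16.8 cm², x = 6 cm, Ī = 201.6 cm⁴.
By symmetry the centroid is at mid-width, x̄ = 6 cm.
All pieces are centred on the vertical centroidal axis, so I = ΣĪ = 415.15 cm⁴.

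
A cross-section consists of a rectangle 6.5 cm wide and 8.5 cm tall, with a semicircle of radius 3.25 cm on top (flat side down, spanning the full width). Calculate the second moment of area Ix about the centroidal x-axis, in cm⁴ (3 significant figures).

Break the section into simple shapes (no overlaps), measuring from the bottom-left corner of the bounding box.
Rectangular body: 6.5 × 8.5, A = 55.25 cm², y = 4.25 cm, Ī = 332.65 cm⁴.
Semicircular cap: semicircle r = 3.25, A = 16.592 cm², y = 9.8793 cm, Ī = 12.245 cm⁴.
Centroid: ȳ = ΣA·y / ΣA = 5.5501 cm.
Transfer each piece to the centroidal x-axis using Ī + A·d² with d = y − 5.5501:
  rectangular body: d = -1.3001 cm → contributes +426.03 cm⁴
  semicircular cap: d = 4.3293 cm → contributes +323.21 cm⁴
Total I = 749.25 cm⁴.

Ix ≈ 749 cm⁴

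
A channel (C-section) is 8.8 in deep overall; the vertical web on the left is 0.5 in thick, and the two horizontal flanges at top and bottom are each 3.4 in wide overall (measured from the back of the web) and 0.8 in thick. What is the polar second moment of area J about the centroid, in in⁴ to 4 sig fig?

J ≈ 112.8 in⁴

Treat the section as a set of non-overlapping primitives; coordinates are from the bounding-box lower-left.
Web: 0.5 × 8.8, A = 4.4 in², y = 4.4 in, Ī = 28.3947 in⁴.
Top flange (beyond web): 2.9 × 0.8, A = 2.32 in², y = 8.4 in, Ī = 0.123733 in⁴.
Bottom flange (beyond web): 2.9 × 0.8, A = 2.32 in², y = 0.4 in, Ī = 0.123733 in⁴.
By symmetry the centroid is at mid-height, ȳ = 4.4 in.
Transfer each piece to the centroidal x-axis using Ī + A·d² with d = y − 4.4:
  web: d = 0 in → contributes +28.3947 in⁴
  top flange (beyond web): d = 4 in → contributes +37.2437 in⁴
  bottom flange (beyond web): d = -4 in → contributes +37.2437 in⁴
Total I = 102.882 in⁴.
For the y-axis: x̄ = 1.12257 in.
Repeating about the centroidal y-axis gives I_y = 9.87033 in⁴.
Polar second moment: J = I_x + I_y = 112.752 in⁴.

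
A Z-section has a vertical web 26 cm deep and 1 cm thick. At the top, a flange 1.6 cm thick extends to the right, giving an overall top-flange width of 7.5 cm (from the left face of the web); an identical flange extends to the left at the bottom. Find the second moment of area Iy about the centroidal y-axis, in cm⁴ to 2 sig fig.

Treat the section as a set of non-overlapping primitives; coordinates are from the bounding-box lower-left.
Web: 1 × 26, A = 26 cm², x = 7 cm, Ī = 2.167 cm⁴.
Top flange (beyond web): 6.5 × 1.6, A = 10.4 cm², x = 10.75 cm, Ī = 36.62 cm⁴.
Bottom flange (beyond web): 6.5 × 1.6, A = 10.4 cm², x = 3.25 cm, Ī = 36.62 cm⁴.
Centroid: x̄ = ΣA·x / ΣA = 7 cm.
Transfer each piece to the centroidal y-axis using Ī + A·d² with d = x − 7:
  web: d = 0 cm → contributes +2.167 cm⁴
  top flange (beyond web): d = 3.75 cm → contributes +182.9 cm⁴
  bottom flange (beyond web): d = -3.75 cm → contributes +182.9 cm⁴
Total I = 367.9 cm⁴.

Iy ≈ 370 cm⁴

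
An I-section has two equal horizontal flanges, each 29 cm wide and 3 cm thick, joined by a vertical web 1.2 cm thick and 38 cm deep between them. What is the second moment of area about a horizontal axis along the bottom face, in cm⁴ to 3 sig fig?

I_base ≈ 1.85 × 10⁵ cm⁴

Split into non-overlapping primitives; take the origin at the lower-left of the bounding box.
Bottom flange: 29 × 3, A = 87 cm², y = 1.5 cm, Ī = 65.25 cm⁴.
Web: 1.2 × 38, A = 45.6 cm², y = 22 cm, Ī = 5487.2 cm⁴.
Top flange: 29 × 3, A = 87 cm², y = 42.5 cm, Ī = 65.25 cm⁴.
Transfer each piece to a horizontal axis along the bottom face using Ī + A·d² with d = y − 0:
  bottom flange: d = 1.5 cm → contributes +261 cm⁴
  web: d = 22 cm → contributes +27 558 cm⁴
  top flange: d = 42.5 cm → contributes +157 209 cm⁴
Total I = 185 028 cm⁴.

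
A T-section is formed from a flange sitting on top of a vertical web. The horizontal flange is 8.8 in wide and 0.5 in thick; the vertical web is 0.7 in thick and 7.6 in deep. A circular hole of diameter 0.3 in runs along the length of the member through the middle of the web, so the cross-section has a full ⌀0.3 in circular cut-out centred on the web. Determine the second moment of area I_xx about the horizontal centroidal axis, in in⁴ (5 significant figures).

I_xx ≈ 64.960 in⁴

Break the section into simple shapes (no overlaps), measuring from the bottom-left corner of the bounding box.
Flange: 8.8 × 0.5, A = 4.4 in², y = 7.85 in, Ī = 0.09166667 in⁴.
Web: 0.7 × 7.6, A = 5.32 in², y = 3.8 in, Ī = 25.60693 in⁴.
Hole (subtracted): ⌀0.3, A = 0.07068583 in², y = 3.8 in, Ī = 0.0003976078 in⁴.
Centroid: ȳ = ΣA·y / ΣA = 5.646763 in.
Transfer each piece to the horizontal centroidal axis using Ī + A·d² with d = y − 5.646763:
  flange: d = 2.203237 in → contributes +21.45037 in⁴
  web: d = -1.846763 in → contributes +43.75098 in⁴
  hole: d = -1.846763 in → contributes −0.2414741 in⁴
Total I = 64.95988 in⁴.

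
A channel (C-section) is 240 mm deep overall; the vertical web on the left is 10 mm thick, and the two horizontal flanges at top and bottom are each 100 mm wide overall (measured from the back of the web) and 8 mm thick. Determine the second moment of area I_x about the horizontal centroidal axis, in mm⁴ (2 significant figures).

Break the section into simple shapes (no overlaps), measuring from the bottom-left corner of the bounding box.
Web: 10 × 240, A = 2 400 mm², y = 120 mm, Ī = 11 520 000 mm⁴.
Top flange (beyond web): 90 × 8, A = 720 mm², y = 236 mm, Ī = 3 840 mm⁴.
Bottom flange (beyond web): 90 × 8, A = 720 mm², y = 4 mm, Ī = 3 840 mm⁴.
By symmetry the centroid is at mid-height, ȳ = 120 mm.
Transfer each piece to the horizontal centroidal axis using Ī + A·d² with d = y − 120:
  web: d = 0 mm → contributes +11 520 000 mm⁴
  top flange (beyond web): d = 116 mm → contributes +9 692 160 mm⁴
  bottom flange (beyond web): d = -116 mm → contributes +9 692 160 mm⁴
Total I = 30 904 320 mm⁴.

I_x ≈ 3.1 × 10⁷ mm⁴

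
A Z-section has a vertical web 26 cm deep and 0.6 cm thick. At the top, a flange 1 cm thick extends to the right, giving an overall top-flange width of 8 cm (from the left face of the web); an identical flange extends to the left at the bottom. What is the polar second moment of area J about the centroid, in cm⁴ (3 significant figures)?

J ≈ 3500 cm⁴

Treat the section as a set of non-overlapping primitives; coordinates are from the bounding-box lower-left.
Web: 0.6 × 26, A = 15.6 cm², y = 13 cm, Ī = 878.8 cm⁴.
Top flange (beyond web): 7.4 × 1, A = 7.4 cm², y = 25.5 cm, Ī = 0.61667 cm⁴.
Bottom flange (beyond web): 7.4 × 1, A = 7.4 cm², y = 0.5 cm, Ī = 0.61667 cm⁴.
Centroid: ȳ = ΣA·y / ΣA = 13 cm.
Transfer each piece to the centroidal x-axis using Ī + A·d² with d = y − 13:
  web: d = 0 cm → contributes +878.8 cm⁴
  top flange (beyond web): d = 12.5 cm → contributes +1156.9 cm⁴
  bottom flange (beyond web): d = -12.5 cm → contributes +1156.9 cm⁴
Total I = 3192.5 cm⁴.
For the y-axis: x̄ = 7.7 cm.
Repeating about the centroidal y-axis gives I_y = 304.81 cm⁴.
Polar second moment: J = I_x + I_y = 3497.3 cm⁴.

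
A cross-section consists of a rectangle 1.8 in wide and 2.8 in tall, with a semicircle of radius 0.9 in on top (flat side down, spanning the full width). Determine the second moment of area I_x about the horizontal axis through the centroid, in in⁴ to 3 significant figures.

Treat the section as a set of non-overlapping primitives; coordinates are from the bounding-box lower-left.
Rectangular body: 1.8 × 2.8, A = 5.04 in², y = 1.4 in, Ī = 3.2928 in⁴.
Semicircular cap: semicircle r = 0.9, A = 1.2723 in², y = 3.182 in, Ī = 0.072012 in⁴.
Centroid: ȳ = ΣA·y / ΣA = 1.7592 in.
Transfer each piece to the horizontal axis through the centroid using Ī + A·d² with d = y − 1.7592:
  rectangular body: d = -0.35918 in → contributes +3.943 in⁴
  semicircular cap: d = 1.4228 in → contributes +2.6477 in⁴
Total I = 6.5907 in⁴.

I_x ≈ 6.59 in⁴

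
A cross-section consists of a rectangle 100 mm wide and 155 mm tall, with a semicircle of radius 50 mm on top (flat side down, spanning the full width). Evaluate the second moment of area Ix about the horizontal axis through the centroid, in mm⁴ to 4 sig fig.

Decompose the section into non-overlapping parts with the origin at the bottom-left of its bounding rectangle.
Rectangular body: 100 × 155, A = 15 500 mm², y = 77.5 mm, Ī = 31 032 292 mm⁴.
Semicircular cap: semicircle r = 50, A = 3926.99 mm², y = 176.221 mm, Ī = 685 981 mm⁴.
Centroid: ȳ = ΣA·y / ΣA = 97.4555 mm.
Transfer each piece to the horizontal axis through the centroid using Ī + A·d² with d = y − 97.4555:
  rectangular body: d = -19.9555 mm → contributes +37 204 726 mm⁴
  semicircular cap: d = 78.7652 mm → contributes +25 048 843 mm⁴
Total I = 62 253 569 mm⁴.

Ix ≈ 6.225 × 10⁷ mm⁴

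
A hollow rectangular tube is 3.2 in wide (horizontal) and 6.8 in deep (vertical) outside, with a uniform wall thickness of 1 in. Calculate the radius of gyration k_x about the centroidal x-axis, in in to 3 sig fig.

k_x ≈ 2.13 in

Treat the section as a set of non-overlapping primitives; coordinates are from the bounding-box lower-left.
Outer rectangle: 3.2 × 6.8, A = 21.76 in², y = 3.4 in, Ī = 83.849 in⁴.
Inner void (subtracted): 1.2 × 4.8, A = 5.76 in², y = 3.4 in, Ī = 11.059 in⁴.
By symmetry the centroid is at mid-height, ȳ = 3.4 in.
All pieces are centred on the centroidal x-axis, so I = ΣĪ (holes subtracted) = 72.789 in⁴.
Radius of gyration: k = √(I/A) = √(72.789 / 16) = 2.1329 in.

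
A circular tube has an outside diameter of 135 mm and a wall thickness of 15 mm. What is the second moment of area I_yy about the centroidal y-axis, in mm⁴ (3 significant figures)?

I_yy ≈ 1.03 × 10⁷ mm⁴

Break the section into simple shapes (no overlaps), measuring from the bottom-left corner of the bounding box.
Outer circle: ⌀135, A = 14 314 mm², x = 67.5 mm, Ī = 16 304 406 mm⁴.
Bore (subtracted): ⌀105, A = 8 659 mm², x = 67.5 mm, Ī = 5 966 602 mm⁴.
By symmetry the centroid is at mid-width, x̄ = 67.5 mm.
All pieces are centred on the centroidal y-axis, so I = ΣĪ (holes subtracted) = 10 337 803 mm⁴.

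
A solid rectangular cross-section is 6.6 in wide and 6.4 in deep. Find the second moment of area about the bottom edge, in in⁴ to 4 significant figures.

I_base ≈ 576.7 in⁴

The section: 6.6 × 6.4, A = 42.24 in², y = 3.2 in, Ī = 144.179 in⁴.
Transfer it to the base of the section using Ī + A·d² with d = y − 0:
  the section: d = 3.2 in → contributes +576.717 in⁴
Total I = 576.717 in⁴.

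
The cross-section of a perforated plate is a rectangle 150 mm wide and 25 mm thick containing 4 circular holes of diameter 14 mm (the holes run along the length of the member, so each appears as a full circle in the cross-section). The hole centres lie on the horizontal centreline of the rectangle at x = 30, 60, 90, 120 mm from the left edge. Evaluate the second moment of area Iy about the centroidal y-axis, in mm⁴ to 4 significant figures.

Iy ≈ 6.331 × 10⁶ mm⁴

Break the section into simple shapes (no overlaps), measuring from the bottom-left corner of the bounding box.
Plate: 150 × 25, A = 3 750 mm², x = 75 mm, Ī = 7 031 250 mm⁴.
Hole 1 (subtracted): ⌀14, A = 153.938 mm², x = 30 mm, Ī = 1885.74 mm⁴.
Hole 2 (subtracted): ⌀14, A = 153.938 mm², x = 60 mm, Ī = 1885.74 mm⁴.
Hole 3 (subtracted): ⌀14, A = 153.938 mm², x = 90 mm, Ī = 1885.74 mm⁴.
Hole 4 (subtracted): ⌀14, A = 153.938 mm², x = 120 mm, Ī = 1885.74 mm⁴.
By symmetry the centroid is at mid-width, x̄ = 75 mm.
Transfer each piece to the centroidal y-axis using Ī + A·d² with d = x − 75:
  plate: d = 0 mm → contributes +7 031 250 mm⁴
  hole 1: d = -45 mm → contributes −313 610 mm⁴
  hole 2: d = -15 mm → contributes −36521.8 mm⁴
  hole 3: d = 15 mm → contributes −36521.8 mm⁴
  hole 4: d = 45 mm → contributes −313 610 mm⁴
Total I = 6 330 986 mm⁴.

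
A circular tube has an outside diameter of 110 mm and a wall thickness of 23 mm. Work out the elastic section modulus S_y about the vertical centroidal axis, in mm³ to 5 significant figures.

S_y ≈ 1.1570 × 10⁵ mm³

Split into non-overlapping primitives; take the origin at the lower-left of the bounding box.
Outer circle: ⌀110, A = 9503.318 mm², x = 55 mm, Ī = 7 186 884 mm⁴.
Bore (subtracted): ⌀64, A = 3216.991 mm², x = 55 mm, Ī = 823549.7 mm⁴.
By symmetry the centroid is at mid-width, x̄ = 55 mm.
All pieces are centred on the vertical centroidal axis, so I = ΣĪ (holes subtracted) = 6 363 334 mm⁴.
Extreme fibre distance c = 55 mm; S = I/c = 115 697 mm³.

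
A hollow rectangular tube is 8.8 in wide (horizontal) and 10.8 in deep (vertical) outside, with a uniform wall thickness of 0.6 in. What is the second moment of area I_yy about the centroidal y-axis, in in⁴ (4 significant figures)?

Treat the section as a set of non-overlapping primitives; coordinates are from the bounding-box lower-left.
Outer rectangle: 8.8 × 10.8, A = 95.04 in², x = 4.4 in, Ī = 613.325 in⁴.
Inner void (subtracted): 7.6 × 9.6, A = 72.96 in², x = 4.4 in, Ī = 351.181 in⁴.
By symmetry the centroid is at mid-width, x̄ = 4.4 in.
All pieces are centred on the centroidal y-axis, so I = ΣĪ (holes subtracted) = 262.144 in⁴.

I_yy ≈ 262.1 in⁴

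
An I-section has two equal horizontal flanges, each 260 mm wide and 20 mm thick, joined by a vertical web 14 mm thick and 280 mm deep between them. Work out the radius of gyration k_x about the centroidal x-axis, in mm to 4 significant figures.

Treat the section as a set of non-overlapping primitives; coordinates are from the bounding-box lower-left.
Bottom flange: 260 × 20, A = 5 200 mm², y = 10 mm, Ī = 173 333 mm⁴.
Web: 14 × 280, A = 3 920 mm², y = 160 mm, Ī = 25 610 667 mm⁴.
Top flange: 260 × 20, A = 5 200 mm², y = 310 mm, Ī = 173 333 mm⁴.
By symmetry the centroid is at mid-height, ȳ = 160 mm.
Transfer each piece to the centroidal x-axis using Ī + A·d² with d = y − 160:
  bottom flange: d = -150 mm → contributes +117 173 333 mm⁴
  web: d = 0 mm → contributes +25 610 667 mm⁴
  top flange: d = 150 mm → contributes +117 173 333 mm⁴
Total I = 259 957 333 mm⁴.
Radius of gyration: k = √(I/A) = √(259 957 333 / 14 320) = 134.735 mm.

k_x ≈ 134.7 mm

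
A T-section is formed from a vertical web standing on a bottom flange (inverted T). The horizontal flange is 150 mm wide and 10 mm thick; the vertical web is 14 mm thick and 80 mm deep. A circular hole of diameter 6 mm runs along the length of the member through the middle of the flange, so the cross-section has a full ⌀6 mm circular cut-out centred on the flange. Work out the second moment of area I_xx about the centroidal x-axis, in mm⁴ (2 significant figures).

Decompose the section into non-overlapping parts with the origin at the bottom-left of its bounding rectangle.
Flange: 150 × 10, A = 1 500 mm², y = 5 mm, Ī = 12 500 mm⁴.
Web: 14 × 80, A = 1 120 mm², y = 50 mm, Ī = 597 333 mm⁴.
Hole (subtracted): ⌀6, A = 28.27 mm², y = 5 mm, Ī = 63.62 mm⁴.
Centroid: ȳ = ΣA·y / ΣA = 24.45 mm.
Transfer each piece to the centroidal x-axis using Ī + A·d² with d = y − 24.45:
  flange: d = -19.45 mm → contributes +579 750 mm⁴
  web: d = 25.55 mm → contributes +1 328 672 mm⁴
  hole: d = -19.45 mm → contributes −10 756 mm⁴
Total I = 1 897 666 mm⁴.

I_xx ≈ 1.9 × 10⁶ mm⁴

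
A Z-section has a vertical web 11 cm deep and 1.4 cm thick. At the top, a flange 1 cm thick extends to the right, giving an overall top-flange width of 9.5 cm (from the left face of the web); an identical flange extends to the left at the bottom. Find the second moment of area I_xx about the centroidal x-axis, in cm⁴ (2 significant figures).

Decompose the section into non-overlapping parts with the origin at the bottom-left of its bounding rectangle.
Web: 1.4 × 11, A = 15.4 cm², y = 5.5 cm, Ī = 155.3 cm⁴.
Top flange (beyond web): 8.1 × 1, A = 8.1 cm², y = 10.5 cm, Ī = 0.675 cm⁴.
Bottom flange (beyond web): 8.1 × 1, A = 8.1 cm², y = 0.5 cm, Ī = 0.675 cm⁴.
Centroid: ȳ = ΣA·y / ΣA = 5.5 cm.
Transfer each piece to the centroidal x-axis using Ī + A·d² with d = y − 5.5:
  web: d = 0 cm → contributes +155.3 cm⁴
  top flange (beyond web): d = 5 cm → contributes +203.2 cm⁴
  bottom flange (beyond web): d = -5 cm → contributes +203.2 cm⁴
Total I = 561.6 cm⁴.

I_xx ≈ 560 cm⁴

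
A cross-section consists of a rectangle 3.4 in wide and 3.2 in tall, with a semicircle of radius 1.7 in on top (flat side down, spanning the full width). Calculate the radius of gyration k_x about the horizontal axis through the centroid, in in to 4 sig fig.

Break the section into simple shapes (no overlaps), measuring from the bottom-left corner of the bounding box.
Rectangular body: 3.4 × 3.2, A = 10.88 in², y = 1.6 in, Ī = 9.28427 in⁴.
Semicircular cap: semicircle r = 1.7, A = 4.5396 in², y = 3.9215 in, Ī = 0.916701 in⁴.
Centroid: ȳ = ΣA·y / ΣA = 2.28346 in.
Transfer each piece to the horizontal axis through the centroid using Ī + A·d² with d = y − 2.28346:
  rectangular body: d = -0.683461 in → contributes +14.3665 in⁴
  semicircular cap: d = 1.63804 in → contributes +13.0973 in⁴
Total I = 27.4638 in⁴.
Radius of gyration: k = √(I/A) = √(27.4638 / 15.4196) = 1.33458 in.

k_x ≈ 1.335 in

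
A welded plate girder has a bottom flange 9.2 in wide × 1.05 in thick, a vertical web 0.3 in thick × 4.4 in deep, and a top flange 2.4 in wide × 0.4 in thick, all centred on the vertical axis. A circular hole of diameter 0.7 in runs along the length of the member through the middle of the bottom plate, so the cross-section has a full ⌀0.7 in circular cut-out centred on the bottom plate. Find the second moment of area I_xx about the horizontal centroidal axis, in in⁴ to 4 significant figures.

I_xx ≈ 31.76 in⁴

Treat the section as a set of non-overlapping primitives; coordinates are from the bounding-box lower-left.
Bottom plate: 9.2 × 1.05, A = 9.66 in², y = 0.525 in, Ī = 0.887513 in⁴.
Web plate: 0.3 × 4.4, A = 1.32 in², y = 3.25 in, Ī = 2.1296 in⁴.
Top plate: 2.4 × 0.4, A = 0.96 in², y = 5.65 in, Ī = 0.0128 in⁴.
Hole (subtracted): ⌀0.7, A = 0.384845 in², y = 0.525 in, Ī = 0.0117859 in⁴.
Centroid: ȳ = ΣA·y / ΣA = 1.26207 in.
Transfer each piece to the horizontal centroidal axis using Ī + A·d² with d = y − 1.26207:
  bottom plate: d = -0.737074 in → contributes +6.13557 in⁴
  web plate: d = 1.98793 in → contributes +7.34604 in⁴
  top plate: d = 4.38793 in → contributes +18.4965 in⁴
  hole: d = -0.737074 in → contributes −0.220864 in⁴
Total I = 31.7573 in⁴.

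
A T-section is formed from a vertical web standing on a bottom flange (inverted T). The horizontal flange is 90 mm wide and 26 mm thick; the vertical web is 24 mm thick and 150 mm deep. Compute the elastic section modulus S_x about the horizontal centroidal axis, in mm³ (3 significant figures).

Break the section into simple shapes (no overlaps), measuring from the bottom-left corner of the bounding box.
Flange: 90 × 26, A = 2 340 mm², y = 13 mm, Ī = 131 820 mm⁴.
Web: 24 × 150, A = 3 600 mm², y = 101 mm, Ī = 6 750 000 mm⁴.
Centroid: ȳ = ΣA·y / ΣA = 66.333 mm.
Transfer each piece to the horizontal centroidal axis using Ī + A·d² with d = y − 66.333:
  flange: d = -53.333 mm → contributes +6 787 820 mm⁴
  web: d = 34.667 mm → contributes +11 076 400 mm⁴
Total I = 17 864 220 mm⁴.
Extreme fibre distance c = 109.67 mm; S = I/c = 162 896 mm³.

S_x ≈ 1.63 × 10⁵ mm³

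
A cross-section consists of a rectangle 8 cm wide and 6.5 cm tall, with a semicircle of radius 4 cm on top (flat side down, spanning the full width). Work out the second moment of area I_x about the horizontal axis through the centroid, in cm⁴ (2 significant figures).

I_x ≈ 630 cm⁴

Break the section into simple shapes (no overlaps), measuring from the bottom-left corner of the bounding box.
Rectangular body: 8 × 6.5, A = 52 cm², y = 3.25 cm, Ī = 183.1 cm⁴.
Semicircular cap: semicircle r = 4, A = 25.13 cm², y = 8.198 cm, Ī = 28.1 cm⁴.
Centroid: ȳ = ΣA·y / ΣA = 4.862 cm.
Transfer each piece to the horizontal axis through the centroid using Ī + A·d² with d = y − 4.862:
  rectangular body: d = -1.612 cm → contributes +318.2 cm⁴
  semicircular cap: d = 3.336 cm → contributes +307.7 cm⁴
Total I = 625.9 cm⁴.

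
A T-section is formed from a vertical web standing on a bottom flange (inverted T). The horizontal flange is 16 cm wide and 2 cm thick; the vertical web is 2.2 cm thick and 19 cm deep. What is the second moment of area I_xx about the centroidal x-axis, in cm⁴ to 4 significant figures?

Break the section into simple shapes (no overlaps), measuring from the bottom-left corner of the bounding box.
Flange: 16 × 2, A = 32 cm², y = 1 cm, Ī = 10.6667 cm⁴.
Web: 2.2 × 19, A = 41.8 cm², y = 11.5 cm, Ī = 1257.48 cm⁴.
Centroid: ȳ = ΣA·y / ΣA = 6.94715 cm.
Transfer each piece to the centroidal x-axis using Ī + A·d² with d = y − 6.94715:
  flange: d = -5.94715 cm → contributes +1142.46 cm⁴
  web: d = 4.55285 cm → contributes +2123.93 cm⁴
Total I = 3266.39 cm⁴.

I_xx ≈ 3266 cm⁴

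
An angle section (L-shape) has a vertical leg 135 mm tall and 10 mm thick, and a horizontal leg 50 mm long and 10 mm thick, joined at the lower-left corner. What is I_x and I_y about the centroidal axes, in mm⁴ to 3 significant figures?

Split into non-overlapping primitives; take the origin at the lower-left of the bounding box.
Vertical leg: 10 × 135, A = 1 350 mm², y = 67.5 mm, Ī = 2 050 313 mm⁴.
Horizontal leg (remainder): 40 × 10, A = 400 mm², y = 5 mm, Ī = 3333.3 mm⁴.
Centroid: ȳ = ΣA·y / ΣA = 53.214 mm.
Transfer each piece to the centroidal x-axis using Ī + A·d² with d = y − 53.214:
  vertical leg: d = 14.286 mm → contributes +2 325 823 mm⁴
  horizontal leg (remainder): d = -48.214 mm → contributes +933 180 mm⁴
Total I = 3 259 003 mm⁴.
For the y-axis: x̄ = 10.714 mm.
Repeating about the centroidal y-axis gives I_y = 257 440 mm⁴.

I_x ≈ 3.26 × 10⁶ mm⁴, I_y ≈ 2.57 × 10⁵ mm⁴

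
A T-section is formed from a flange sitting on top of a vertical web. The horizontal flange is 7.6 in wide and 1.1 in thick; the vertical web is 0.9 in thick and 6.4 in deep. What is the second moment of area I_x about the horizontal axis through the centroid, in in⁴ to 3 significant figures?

Decompose the section into non-overlapping parts with the origin at the bottom-left of its bounding rectangle.
Flange: 7.6 × 1.1, A = 8.36 in², y = 6.95 in, Ī = 0.84297 in⁴.
Web: 0.9 × 6.4, A = 5.76 in², y = 3.2 in, Ī = 19.661 in⁴.
Centroid: ȳ = ΣA·y / ΣA = 5.4203 in.
Transfer each piece to the horizontal axis through the centroid using Ī + A·d² with d = y − 5.4203:
  flange: d = 1.5297 in → contributes +20.406 in⁴
  web: d = -2.2203 in → contributes +48.055 in⁴
Total I = 68.461 in⁴.

I_x ≈ 68.5 in⁴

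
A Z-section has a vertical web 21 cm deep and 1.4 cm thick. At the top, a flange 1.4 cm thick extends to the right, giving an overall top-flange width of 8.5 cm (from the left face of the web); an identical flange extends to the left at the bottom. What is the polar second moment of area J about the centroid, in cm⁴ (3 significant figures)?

Break the section into simple shapes (no overlaps), measuring from the bottom-left corner of the bounding box.
Web: 1.4 × 21, A = 29.4 cm², y = 10.5 cm, Ī = 1080.5 cm⁴.
Top flange (beyond web): 7.1 × 1.4, A = 9.94 cm², y = 20.3 cm, Ī = 1.6235 cm⁴.
Bottom flange (beyond web): 7.1 × 1.4, A = 9.94 cm², y = 0.7 cm, Ī = 1.6235 cm⁴.
Centroid: ȳ = ΣA·y / ΣA = 10.5 cm.
Transfer each piece to the centroidal x-axis using Ī + A·d² with d = y − 10.5:
  web: d = 0 cm → contributes +1080.5 cm⁴
  top flange (beyond web): d = 9.8 cm → contributes +956.26 cm⁴
  bottom flange (beyond web): d = -9.8 cm → contributes +956.26 cm⁴
Total I = 2 993 cm⁴.
For the y-axis: x̄ = 7.8 cm.
Repeating about the centroidal y-axis gives I_y = 447.4 cm⁴.
Polar second moment: J = I_x + I_y = 3440.4 cm⁴.

J ≈ 3440 cm⁴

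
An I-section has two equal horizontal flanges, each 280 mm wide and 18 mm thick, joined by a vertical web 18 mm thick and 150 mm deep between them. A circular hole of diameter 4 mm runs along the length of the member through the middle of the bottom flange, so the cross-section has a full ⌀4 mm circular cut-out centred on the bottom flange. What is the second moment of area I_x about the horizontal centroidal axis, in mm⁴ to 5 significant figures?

Break the section into simple shapes (no overlaps), measuring from the bottom-left corner of the bounding box.
Bottom flange: 280 × 18, A = 5 040 mm², y = 9 mm, Ī = 136 080 mm⁴.
Web: 18 × 150, A = 2 700 mm², y = 93 mm, Ī = 5 062 500 mm⁴.
Top flange: 280 × 18, A = 5 040 mm², y = 177 mm, Ī = 136 080 mm⁴.
Hole (subtracted): ⌀4, A = 12.56637 mm², y = 9 mm, Ī = 12.56637 mm⁴.
Centroid: ȳ = ΣA·y / ΣA = 93.08268 mm.
Transfer each piece to the horizontal centroidal axis using Ī + A·d² with d = y − 93.08268:
  bottom flange: d = -84.08268 mm → contributes +35 768 359 mm⁴
  web: d = -0.08267716 mm → contributes +5 062 518 mm⁴
  top flange: d = 83.91732 mm → contributes +35 628 350 mm⁴
  hole: d = -84.08268 mm → contributes −88855.51 mm⁴
Total I = 76 370 372 mm⁴.

I_x ≈ 7.6370 × 10⁷ mm⁴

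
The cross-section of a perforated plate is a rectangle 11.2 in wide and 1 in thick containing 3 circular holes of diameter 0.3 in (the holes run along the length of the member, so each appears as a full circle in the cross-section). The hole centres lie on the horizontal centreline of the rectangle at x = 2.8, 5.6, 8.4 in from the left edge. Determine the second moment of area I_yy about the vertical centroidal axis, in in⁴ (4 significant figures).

I_yy ≈ 116.0 in⁴

Treat the section as a set of non-overlapping primitives; coordinates are from the bounding-box lower-left.
Plate: 11.2 × 1, A = 11.2 in², x = 5.6 in, Ī = 117.077 in⁴.
Hole 1 (subtracted): ⌀0.3, A = 0.0706858 in², x = 2.8 in, Ī = 0.000397608 in⁴.
Hole 2 (subtracted): ⌀0.3, A = 0.0706858 in², x = 5.6 in, Ī = 0.000397608 in⁴.
Hole 3 (subtracted): ⌀0.3, A = 0.0706858 in², x = 8.4 in, Ī = 0.000397608 in⁴.
By symmetry the centroid is at mid-width, x̄ = 5.6 in.
Transfer each piece to the vertical centroidal axis using Ī + A·d² with d = x − 5.6:
  plate: d = 0 in → contributes +117.077 in⁴
  hole 1: d = -2.8 in → contributes −0.554575 in⁴
  hole 2: d = 0 in → contributes −0.000397608 in⁴
  hole 3: d = 2.8 in → contributes −0.554575 in⁴
Total I = 115.968 in⁴.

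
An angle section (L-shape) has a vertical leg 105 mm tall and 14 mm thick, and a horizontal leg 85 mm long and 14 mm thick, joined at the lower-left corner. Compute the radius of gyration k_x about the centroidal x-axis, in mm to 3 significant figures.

k_x ≈ 32.4 mm

Break the section into simple shapes (no overlaps), measuring from the bottom-left corner of the bounding box.
Vertical leg: 14 × 105, A = 1 470 mm², y = 52.5 mm, Ī = 1 350 563 mm⁴.
Horizontal leg (remainder): 71 × 14, A = 994 mm², y = 7 mm, Ī = 16 235 mm⁴.
Centroid: ȳ = ΣA·y / ΣA = 34.145 mm.
Transfer each piece to the centroidal x-axis using Ī + A·d² with d = y − 34.145:
  vertical leg: d = 18.355 mm → contributes +1 845 820 mm⁴
  horizontal leg (remainder): d = -27.145 mm → contributes +748 659 mm⁴
Total I = 2 594 480 mm⁴.
Radius of gyration: k = √(I/A) = √(2 594 480 / 2 464) = 32.449 mm.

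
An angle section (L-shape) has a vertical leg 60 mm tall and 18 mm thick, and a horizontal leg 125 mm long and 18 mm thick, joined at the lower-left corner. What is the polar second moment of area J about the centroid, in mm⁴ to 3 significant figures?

J ≈ 5.25 × 10⁶ mm⁴

Decompose the section into non-overlapping parts with the origin at the bottom-left of its bounding rectangle.
Vertical leg: 18 × 60, A = 1 080 mm², y = 30 mm, Ī = 324 000 mm⁴.
Horizontal leg (remainder): 107 × 18, A = 1 926 mm², y = 9 mm, Ī = 52 002 mm⁴.
Centroid: ȳ = ΣA·y / ΣA = 16.545 mm.
Transfer each piece to the centroidal x-axis using Ī + A·d² with d = y − 16.545:
  vertical leg: d = 13.455 mm → contributes +519 523 mm⁴
  horizontal leg (remainder): d = -7.5449 mm → contributes +161 641 mm⁴
Total I = 681 163 mm⁴.
For the y-axis: x̄ = 49.045 mm.
Repeating about the centroidal y-axis gives I_y = 4 569 756 mm⁴.
Polar second moment: J = I_x + I_y = 5 250 919 mm⁴.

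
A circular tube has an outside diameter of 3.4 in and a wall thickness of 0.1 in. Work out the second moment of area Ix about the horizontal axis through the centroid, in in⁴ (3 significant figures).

Split into non-overlapping primitives; take the origin at the lower-left of the bounding box.
Outer circle: ⌀3.4, A = 9.0792 in², y = 1.7 in, Ī = 6.5597 in⁴.
Bore (subtracted): ⌀3.2, A = 8.0425 in², y = 1.7 in, Ī = 5.1472 in⁴.
By symmetry the centroid is at mid-height, ȳ = 1.7 in.
All pieces are centred on the horizontal axis through the centroid, so I = ΣĪ (holes subtracted) = 1.4125 in⁴.

Ix ≈ 1.41 in⁴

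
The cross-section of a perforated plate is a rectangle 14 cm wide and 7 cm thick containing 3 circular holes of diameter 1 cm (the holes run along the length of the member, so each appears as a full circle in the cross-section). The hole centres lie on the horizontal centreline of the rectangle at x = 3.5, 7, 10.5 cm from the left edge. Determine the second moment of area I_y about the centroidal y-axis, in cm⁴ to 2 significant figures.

I_y ≈ 1600 cm⁴

Treat the section as a set of non-overlapping primitives; coordinates are from the bounding-box lower-left.
Plate: 14 × 7, A = 98 cm², x = 7 cm, Ī = 1 601 cm⁴.
Hole 1 (subtracted): ⌀1, A = 0.7854 cm², x = 3.5 cm, Ī = 0.04909 cm⁴.
Hole 2 (subtracted): ⌀1, A = 0.7854 cm², x = 7 cm, Ī = 0.04909 cm⁴.
Hole 3 (subtracted): ⌀1, A = 0.7854 cm², x = 10.5 cm, Ī = 0.04909 cm⁴.
By symmetry the centroid is at mid-width, x̄ = 7 cm.
Transfer each piece to the centroidal y-axis using Ī + A·d² with d = x − 7:
  plate: d = 0 cm → contributes +1 601 cm⁴
  hole 1: d = -3.5 cm → contributes −9.67 cm⁴
  hole 2: d = 0 cm → contributes −0.04909 cm⁴
  hole 3: d = 3.5 cm → contributes −9.67 cm⁴
Total I = 1 581 cm⁴.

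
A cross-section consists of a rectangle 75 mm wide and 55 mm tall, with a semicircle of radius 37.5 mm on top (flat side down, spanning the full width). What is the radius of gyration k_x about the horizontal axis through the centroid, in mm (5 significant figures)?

Decompose the section into non-overlapping parts with the origin at the bottom-left of its bounding rectangle.
Rectangular body: 75 × 55, A = 4 125 mm², y = 27.5 mm, Ī = 1 039 844 mm⁴.
Semicircular cap: semicircle r = 37.5, A = 2208.932 mm², y = 70.91549 mm, Ī = 217048.7 mm⁴.
Centroid: ȳ = ΣA·y / ΣA = 42.64097 mm.
Transfer each piece to the horizontal axis through the centroid using Ī + A·d² with d = y − 42.64097:
  rectangular body: d = -15.14097 mm → contributes +1 985 496 mm⁴
  semicircular cap: d = 28.27452 mm → contributes +1 982 977 mm⁴
Total I = 3 968 473 mm⁴.
Radius of gyration: k = √(I/A) = √(3 968 473 / 6333.932) = 25.03081 mm.

k_x ≈ 25.031 mm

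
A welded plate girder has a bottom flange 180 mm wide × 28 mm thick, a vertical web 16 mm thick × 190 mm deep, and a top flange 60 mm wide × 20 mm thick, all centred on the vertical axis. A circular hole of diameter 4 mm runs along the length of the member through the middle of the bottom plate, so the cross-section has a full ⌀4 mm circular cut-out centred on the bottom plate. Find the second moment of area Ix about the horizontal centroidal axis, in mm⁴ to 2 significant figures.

Ix ≈ 6.3 × 10⁷ mm⁴

Decompose the section into non-overlapping parts with the origin at the bottom-left of its bounding rectangle.
Bottom plate: 180 × 28, A = 5 040 mm², y = 14 mm, Ī = 329 280 mm⁴.
Web plate: 16 × 190, A = 3 040 mm², y = 123 mm, Ī = 9 145 333 mm⁴.
Top plate: 60 × 20, A = 1 200 mm², y = 228 mm, Ī = 40 000 mm⁴.
Hole (subtracted): ⌀4, A = 12.57 mm², y = 14 mm, Ī = 12.57 mm⁴.
Centroid: ȳ = ΣA·y / ΣA = 77.47 mm.
Transfer each piece to the horizontal centroidal axis using Ī + A·d² with d = y − 77.47:
  bottom plate: d = -63.47 mm → contributes +20 629 584 mm⁴
  web plate: d = 45.53 mm → contributes +15 448 510 mm⁴
  top plate: d = 150.5 mm → contributes +27 232 853 mm⁴
  hole: d = -63.47 mm → contributes −50 628 mm⁴
Total I = 63 260 319 mm⁴.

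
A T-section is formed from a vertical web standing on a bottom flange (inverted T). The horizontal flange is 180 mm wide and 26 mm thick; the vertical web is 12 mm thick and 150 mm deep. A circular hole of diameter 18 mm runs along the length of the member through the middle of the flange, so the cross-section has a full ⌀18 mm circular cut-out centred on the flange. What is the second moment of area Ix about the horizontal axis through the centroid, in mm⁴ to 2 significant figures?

Split into non-overlapping primitives; take the origin at the lower-left of the bounding box.
Flange: 180 × 26, A = 4 680 mm², y = 13 mm, Ī = 263 640 mm⁴.
Web: 12 × 150, A = 1 800 mm², y = 101 mm, Ī = 3 375 000 mm⁴.
Hole (subtracted): ⌀18, A = 254.5 mm², y = 13 mm, Ī = 5 153 mm⁴.
Centroid: ȳ = ΣA·y / ΣA = 38.44 mm.
Transfer each piece to the horizontal axis through the centroid using Ī + A·d² with d = y − 38.44:
  flange: d = -25.44 mm → contributes +3 293 366 mm⁴
  web: d = 62.56 mm → contributes +10 418 943 mm⁴
  hole: d = -25.44 mm → contributes −169 890 mm⁴
Total I = 13 542 419 mm⁴.

Ix ≈ 1.4 × 10⁷ mm⁴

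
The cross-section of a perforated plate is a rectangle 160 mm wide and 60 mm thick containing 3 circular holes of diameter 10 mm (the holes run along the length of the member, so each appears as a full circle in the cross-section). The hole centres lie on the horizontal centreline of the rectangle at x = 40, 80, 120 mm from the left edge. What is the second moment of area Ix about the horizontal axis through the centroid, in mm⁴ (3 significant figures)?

Decompose the section into non-overlapping parts with the origin at the bottom-left of its bounding rectangle.
Plate: 160 × 60, A = 9 600 mm², y = 30 mm, Ī = 2 880 000 mm⁴.
Hole 1 (subtracted): ⌀10, A = 78.54 mm², y = 30 mm, Ī = 490.87 mm⁴.
Hole 2 (subtracted): ⌀10, A = 78.54 mm², y = 30 mm, Ī = 490.87 mm⁴.
Hole 3 (subtracted): ⌀10, A = 78.54 mm², y = 30 mm, Ī = 490.87 mm⁴.
By symmetry the centroid is at mid-height, ȳ = 30 mm.
All pieces are centred on the horizontal axis through the centroid, so I = ΣĪ (holes subtracted) = 2 878 527 mm⁴.

Ix ≈ 2.88 × 10⁶ mm⁴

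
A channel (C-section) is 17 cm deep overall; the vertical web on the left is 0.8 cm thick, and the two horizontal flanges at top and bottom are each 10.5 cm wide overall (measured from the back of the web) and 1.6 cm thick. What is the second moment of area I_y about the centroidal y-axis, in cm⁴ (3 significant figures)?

I_y ≈ 505 cm⁴

Treat the section as a set of non-overlapping primitives; coordinates are from the bounding-box lower-left.
Web: 0.8 × 17, A = 13.6 cm², x = 0.4 cm, Ī = 0.72533 cm⁴.
Top flange (beyond web): 9.7 × 1.6, A = 15.52 cm², x = 5.65 cm, Ī = 121.69 cm⁴.
Bottom flange (beyond web): 9.7 × 1.6, A = 15.52 cm², x = 5.65 cm, Ī = 121.69 cm⁴.
Centroid: x̄ = ΣA·x / ΣA = 4.0505 cm.
Transfer each piece to the centroidal y-axis using Ī + A·d² with d = x − 4.0505:
  web: d = -3.6505 cm → contributes +181.96 cm⁴
  top flange (beyond web): d = 1.5995 cm → contributes +161.39 cm⁴
  bottom flange (beyond web): d = 1.5995 cm → contributes +161.39 cm⁴
Total I = 504.75 cm⁴.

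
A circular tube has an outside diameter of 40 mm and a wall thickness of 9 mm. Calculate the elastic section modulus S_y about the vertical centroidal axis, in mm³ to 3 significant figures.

S_y ≈ 5710 mm³

Break the section into simple shapes (no overlaps), measuring from the bottom-left corner of the bounding box.
Outer circle: ⌀40, A = 1256.6 mm², x = 20 mm, Ī = 125 664 mm⁴.
Bore (subtracted): ⌀22, A = 380.13 mm², x = 20 mm, Ī = 11 499 mm⁴.
By symmetry the centroid is at mid-width, x̄ = 20 mm.
All pieces are centred on the vertical centroidal axis, so I = ΣĪ (holes subtracted) = 114 165 mm⁴.
Extreme fibre distance c = 20 mm; S = I/c = 5708.2 mm³.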